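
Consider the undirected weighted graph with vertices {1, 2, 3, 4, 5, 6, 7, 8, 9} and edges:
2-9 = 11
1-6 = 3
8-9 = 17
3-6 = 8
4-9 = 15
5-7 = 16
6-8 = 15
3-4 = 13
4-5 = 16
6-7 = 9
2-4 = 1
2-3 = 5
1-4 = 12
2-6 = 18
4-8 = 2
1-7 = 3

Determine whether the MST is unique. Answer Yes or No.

Sort edges by weight, then run Kruskal:
2-4 (1): add — endpoints in different components.
4-8 (2): add — endpoints in different components.
1-6 (3): add — endpoints in different components.
1-7 (3): add — endpoints in different components.
2-3 (5): add — endpoints in different components.
3-6 (8): add — endpoints in different components.
6-7 (9): skip — 6 and 7 already connected.
2-9 (11): add — endpoints in different components.
1-4 (12): skip — 1 and 4 already connected.
3-4 (13): skip — 3 and 4 already connected.
4-9 (15): skip — 4 and 9 already connected.
6-8 (15): skip — 6 and 8 already connected.
4-5 (16): add — endpoints in different components.
Non-tree edge 5-7 has weight 16, equal to the heaviest edge on its tree cycle — swapping gives another MST of the same weight. Not unique.

No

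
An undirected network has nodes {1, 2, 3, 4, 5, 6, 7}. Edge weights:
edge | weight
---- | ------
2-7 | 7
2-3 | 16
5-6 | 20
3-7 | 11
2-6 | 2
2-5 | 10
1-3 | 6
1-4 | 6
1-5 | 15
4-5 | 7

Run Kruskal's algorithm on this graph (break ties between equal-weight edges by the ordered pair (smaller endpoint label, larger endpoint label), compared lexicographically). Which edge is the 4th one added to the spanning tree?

2-7

Sort edges by weight, then run Kruskal:
2-6 (2): add. Components now {1} {2,6} {3} {4} {5} {7}
1-3 (6): add. Components now {1,3} {2,6} {4} {5} {7}
1-4 (6): add. Components now {1,3,4} {2,6} {5} {7}
2-7 (7): add. Components now {1,3,4} {2,6,7} {5}
4-5 (7): add. Components now {1,3,4,5} {2,6,7}
2-5 (10): add. Components now {1,2,3,4,5,6,7}
The 4th edge added is 2-7.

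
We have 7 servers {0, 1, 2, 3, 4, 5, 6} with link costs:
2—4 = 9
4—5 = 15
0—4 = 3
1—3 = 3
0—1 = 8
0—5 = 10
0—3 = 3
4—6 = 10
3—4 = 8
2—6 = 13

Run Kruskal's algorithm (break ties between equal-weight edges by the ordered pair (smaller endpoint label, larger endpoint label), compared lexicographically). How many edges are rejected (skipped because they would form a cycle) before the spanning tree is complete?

Sort edges by weight, then run Kruskal:
0—3 (3): add. Components now {0,3} {1} {2} {4} {5} {6}
0—4 (3): add. Components now {0,3,4} {1} {2} {5} {6}
1—3 (3): add. Components now {0,1,3,4} {2} {5} {6}
0—1 (8): skip — 0 and 1 already connected.
3—4 (8): skip — 3 and 4 already connected.
2—4 (9): add. Components now {0,1,2,3,4} {5} {6}
0—5 (10): add. Components now {0,1,2,3,4,5} {6}
4—6 (10): add. Components now {0,1,2,3,4,5,6}
Edges rejected before the tree was complete: 2.

2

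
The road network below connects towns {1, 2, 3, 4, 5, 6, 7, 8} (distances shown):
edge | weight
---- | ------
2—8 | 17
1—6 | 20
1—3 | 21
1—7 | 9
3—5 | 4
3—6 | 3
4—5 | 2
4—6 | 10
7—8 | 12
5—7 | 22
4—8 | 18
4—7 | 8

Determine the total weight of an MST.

55

Prim, starting at 4.
Step 1: frontier [4—5 2, 4—7 8, 4—6 10, 4—8 18] → take 4—5 (2); add 5.
Step 2: frontier [4—7 8, 4—6 10, 4—8 18, 3—5 4, 5—7 22] → take 3—5 (4); add 3.
Step 3: frontier [3—6 3, 1—3 21, 4—7 8, 4—6 10, 4—8 18, 5—7 22] → take 3—6 (3); add 6.
Step 4: frontier [1—3 21, 4—7 8, 4—8 18, 5—7 22, 1—6 20] → take 4—7 (8); add 7.
Step 5: frontier [1—3 21, 4—8 18, 1—6 20, 1—7 9, 7—8 12] → take 1—7 (9); add 1.
Step 6: frontier [4—8 18, 7—8 12] → take 7—8 (12); add 8.
Step 7: frontier [2—8 17] → take 2—8 (17); add 2.
MST edges: 4—5, 3—5, 3—6, 4—7, 1—7, 7—8, 2—8; total weight 2+4+3+8+9+12+17 = 55.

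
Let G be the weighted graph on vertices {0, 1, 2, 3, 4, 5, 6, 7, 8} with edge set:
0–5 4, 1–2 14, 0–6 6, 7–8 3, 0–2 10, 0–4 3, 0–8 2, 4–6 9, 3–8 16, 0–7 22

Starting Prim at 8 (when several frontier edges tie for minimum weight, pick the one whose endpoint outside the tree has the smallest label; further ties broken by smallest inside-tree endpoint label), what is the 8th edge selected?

3-8

Grow the tree from 8 using Prim:
Step 1: frontier [0–8 2, 7–8 3, 3–8 16] → take 0–8 (2); add 0.
Step 2: frontier [0–4 3, 0–5 4, 0–6 6, 0–2 10, 0–7 22, 7–8 3, 3–8 16] → take 0–4 (3); add 4.
Step 3: frontier [0–5 4, 0–6 6, 0–2 10, 0–7 22, 4–6 9, 7–8 3, 3–8 16] → take 7–8 (3); add 7.
Step 4: frontier [0–5 4, 0–6 6, 0–2 10, 4–6 9, 3–8 16] → take 0–5 (4); add 5.
Step 5: frontier [0–6 6, 0–2 10, 4–6 9, 3–8 16] → take 0–6 (6); add 6.
Step 6: frontier [0–2 10, 3–8 16] → take 0–2 (10); add 2.
Step 7: frontier [1–2 14, 3–8 16] → take 1–2 (14); add 1.
Step 8: frontier [3–8 16] → take 3–8 (16); add 3.
The 8th edge added is 3–8.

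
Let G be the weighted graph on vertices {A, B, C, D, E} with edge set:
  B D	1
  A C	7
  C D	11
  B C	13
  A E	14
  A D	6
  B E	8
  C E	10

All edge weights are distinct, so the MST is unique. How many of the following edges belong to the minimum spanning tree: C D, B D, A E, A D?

2

Kruskal's algorithm — process edges by increasing weight (ties by edge label):
B D (1): add — endpoints in different components.
A D (6): add — endpoints in different components.
A C (7): add — endpoints in different components.
B E (8): add — endpoints in different components.
MST edge set: {B D, A D, A C, B E}.
Of the listed edges, {B D, A D} are in the MST → 2.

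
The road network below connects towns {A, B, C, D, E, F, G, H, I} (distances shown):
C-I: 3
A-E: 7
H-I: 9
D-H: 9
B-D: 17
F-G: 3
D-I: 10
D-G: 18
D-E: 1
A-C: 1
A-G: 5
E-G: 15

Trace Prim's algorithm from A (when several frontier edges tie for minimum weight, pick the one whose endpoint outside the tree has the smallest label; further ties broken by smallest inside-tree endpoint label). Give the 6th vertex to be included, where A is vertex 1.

E

Grow the tree from A using Prim:
Step 1: cheapest edge leaving the tree is A-C (1); add C.
Step 2: cheapest edge leaving the tree is C-I (3); add I.
Step 3: cheapest edge leaving the tree is A-G (5); add G.
Step 4: cheapest edge leaving the tree is F-G (3); add F.
Step 5: cheapest edge leaving the tree is A-E (7); add E.
Step 6: cheapest edge leaving the tree is D-E (1); add D.
Step 7: cheapest edge leaving the tree is D-H (9); add H.
Step 8: cheapest edge leaving the tree is B-D (17); add B.
Vertex order: A, C, I, G, F, E, D, H, B. The 6th vertex is E.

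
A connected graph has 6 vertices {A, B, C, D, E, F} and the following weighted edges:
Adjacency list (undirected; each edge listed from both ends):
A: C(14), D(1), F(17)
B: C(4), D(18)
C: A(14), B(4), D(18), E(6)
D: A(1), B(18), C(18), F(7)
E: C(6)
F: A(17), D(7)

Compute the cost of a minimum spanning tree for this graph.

32

Kruskal's algorithm — process edges by increasing weight (ties by edge label):
A D (1): add — endpoints in different components.
B C (4): add — endpoints in different components.
C E (6): add — endpoints in different components.
D F (7): add — endpoints in different components.
A C (14): add — endpoints in different components.
MST edges: A D, B C, C E, D F, A C; total weight 1+4+6+7+14 = 32.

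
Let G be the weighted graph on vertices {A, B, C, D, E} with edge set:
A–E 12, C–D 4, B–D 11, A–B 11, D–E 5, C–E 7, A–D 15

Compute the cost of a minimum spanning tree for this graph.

31

Sort edges by weight, then run Kruskal:
C–D (4): add. Components now {A} {B} {C,D} {E}
D–E (5): add. Components now {A} {B} {C,D,E}
C–E (7): skip — C and E already connected.
A–B (11): add. Components now {A,B} {C,D,E}
B–D (11): add. Components now {A,B,C,D,E}
MST edges: C–D, D–E, A–B, B–D; total weight 4+5+11+11 = 31.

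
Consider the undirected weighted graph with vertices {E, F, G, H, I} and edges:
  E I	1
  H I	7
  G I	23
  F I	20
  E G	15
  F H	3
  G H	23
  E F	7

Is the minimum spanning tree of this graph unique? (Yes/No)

Kruskal's algorithm — process edges by increasing weight (ties by edge label):
E I (1): add — endpoints in different components.
F H (3): add — endpoints in different components.
E F (7): add — endpoints in different components.
H I (7): skip — H and I already connected.
E G (15): add — endpoints in different components.
Non-tree edge H I has weight 7, equal to the heaviest edge on its tree cycle — swapping gives another MST of the same weight. Not unique.

No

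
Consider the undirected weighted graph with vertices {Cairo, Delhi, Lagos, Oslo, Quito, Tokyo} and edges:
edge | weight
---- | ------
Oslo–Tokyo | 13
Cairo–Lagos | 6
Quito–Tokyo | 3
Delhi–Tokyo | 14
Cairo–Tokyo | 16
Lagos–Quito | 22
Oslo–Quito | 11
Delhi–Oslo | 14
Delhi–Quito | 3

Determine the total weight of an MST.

Grow the tree from Quito using Prim:
Step 1: frontier [Delhi–Quito 3, Quito–Tokyo 3, Oslo–Quito 11, Lagos–Quito 22] → take Delhi–Quito (3); add Delhi.
Step 2: frontier [Delhi–Oslo 14, Delhi–Tokyo 14, Quito–Tokyo 3, Oslo–Quito 11, Lagos–Quito 22] → take Quito–Tokyo (3); add Tokyo.
Step 3: frontier [Delhi–Oslo 14, Oslo–Quito 11, Lagos–Quito 22, Oslo–Tokyo 13, Cairo–Tokyo 16] → take Oslo–Quito (11); add Oslo.
Step 4: frontier [Lagos–Quito 22, Cairo–Tokyo 16] → take Cairo–Tokyo (16); add Cairo.
Step 5: frontier [Cairo–Lagos 6, Lagos–Quito 22] → take Cairo–Lagos (6); add Lagos.
MST edges: Delhi–Quito, Quito–Tokyo, Oslo–Quito, Cairo–Tokyo, Cairo–Lagos; total weight 3+3+11+16+6 = 39.

39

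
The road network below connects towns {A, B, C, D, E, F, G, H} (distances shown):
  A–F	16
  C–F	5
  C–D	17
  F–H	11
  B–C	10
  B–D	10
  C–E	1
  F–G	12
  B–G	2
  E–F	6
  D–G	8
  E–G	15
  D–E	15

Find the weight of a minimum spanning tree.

53

Kruskal's algorithm — process edges by increasing weight (ties by edge label):
C–E (1): add — endpoints in different components.
B–G (2): add — endpoints in different components.
C–F (5): add — endpoints in different components.
E–F (6): skip — E and F already connected.
D–G (8): add — endpoints in different components.
B–C (10): add — endpoints in different components.
B–D (10): skip — B and D already connected.
F–H (11): add — endpoints in different components.
F–G (12): skip — F and G already connected.
D–E (15): skip — D and E already connected.
E–G (15): skip — E and G already connected.
A–F (16): add — endpoints in different components.
MST edges: C–E, B–G, C–F, D–G, B–C, F–H, A–F; total weight 1+2+5+8+10+11+16 = 53.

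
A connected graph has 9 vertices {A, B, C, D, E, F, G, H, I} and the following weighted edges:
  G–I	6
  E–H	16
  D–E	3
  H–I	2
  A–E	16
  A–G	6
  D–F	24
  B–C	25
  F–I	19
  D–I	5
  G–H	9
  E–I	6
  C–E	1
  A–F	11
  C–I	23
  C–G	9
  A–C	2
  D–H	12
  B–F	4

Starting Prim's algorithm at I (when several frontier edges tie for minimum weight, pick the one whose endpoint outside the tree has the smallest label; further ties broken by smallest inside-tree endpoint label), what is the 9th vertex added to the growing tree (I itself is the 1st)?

Grow the tree from I using Prim:
Step 1: cheapest edge leaving the tree is H–I (2); add H.
Step 2: cheapest edge leaving the tree is D–I (5); add D.
Step 3: cheapest edge leaving the tree is D–E (3); add E.
Step 4: cheapest edge leaving the tree is C–E (1); add C.
Step 5: cheapest edge leaving the tree is A–C (2); add A.
Step 6: cheapest edge leaving the tree is A–G (6); add G.
Step 7: cheapest edge leaving the tree is A–F (11); add F.
Step 8: cheapest edge leaving the tree is B–F (4); add B.
Vertex order: I, H, D, E, C, A, G, F, B. The 9th vertex is B.

B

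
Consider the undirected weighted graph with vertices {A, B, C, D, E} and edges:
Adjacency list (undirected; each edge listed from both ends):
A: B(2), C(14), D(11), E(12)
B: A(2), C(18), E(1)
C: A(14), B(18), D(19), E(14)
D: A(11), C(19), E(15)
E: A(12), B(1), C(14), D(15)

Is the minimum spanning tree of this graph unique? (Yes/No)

Kruskal: consider edges lightest-first.
B-E (1): add. Components now {A} {B,E} {C} {D}
A-B (2): add. Components now {A,B,E} {C} {D}
A-D (11): add. Components now {A,B,D,E} {C}
A-E (12): skip — A and E already connected.
A-C (14): add. Components now {A,B,C,D,E}
Non-tree edge C-E has weight 14, equal to the heaviest edge on its tree cycle — swapping gives another MST of the same weight. Not unique.

No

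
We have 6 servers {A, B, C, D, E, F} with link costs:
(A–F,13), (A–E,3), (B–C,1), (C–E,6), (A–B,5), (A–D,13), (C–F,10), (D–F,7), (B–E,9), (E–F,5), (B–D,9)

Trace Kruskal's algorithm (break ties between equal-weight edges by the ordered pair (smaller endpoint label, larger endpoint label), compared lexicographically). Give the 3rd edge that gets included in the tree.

A-B

Sort edges by weight, then run Kruskal:
B–C (1): add — endpoints in different components.
A–E (3): add — endpoints in different components.
A–B (5): add — endpoints in different components.
E–F (5): add — endpoints in different components.
C–E (6): skip — C and E already connected.
D–F (7): add — endpoints in different components.
The 3rd edge added is A–B.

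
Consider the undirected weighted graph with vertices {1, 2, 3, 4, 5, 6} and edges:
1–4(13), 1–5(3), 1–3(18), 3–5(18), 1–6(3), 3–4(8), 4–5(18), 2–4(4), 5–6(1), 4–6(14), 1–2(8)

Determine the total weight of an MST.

Prim's algorithm from 5:
Step 1: frontier [5–6 1, 1–5 3, 3–5 18, 4–5 18] → take 5–6 (1); add 6.
Step 2: frontier [1–5 3, 3–5 18, 4–5 18, 1–6 3, 4–6 14] → take 1–5 (3); add 1.
Step 3: frontier [1–2 8, 1–4 13, 1–3 18, 3–5 18, 4–5 18, 4–6 14] → take 1–2 (8); add 2.
Step 4: frontier [1–4 13, 1–3 18, 2–4 4, 3–5 18, 4–5 18, 4–6 14] → take 2–4 (4); add 4.
Step 5: frontier [1–3 18, 3–4 8, 3–5 18] → take 3–4 (8); add 3.
MST edges: 5–6, 1–5, 1–2, 2–4, 3–4; total weight 1+3+8+4+8 = 24.

24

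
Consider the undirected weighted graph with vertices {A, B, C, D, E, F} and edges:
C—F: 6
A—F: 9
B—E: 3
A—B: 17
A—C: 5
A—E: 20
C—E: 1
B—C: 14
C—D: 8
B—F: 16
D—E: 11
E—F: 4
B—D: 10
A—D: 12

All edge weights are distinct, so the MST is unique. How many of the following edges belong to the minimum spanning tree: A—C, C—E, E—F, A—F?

Kruskal: consider edges lightest-first.
C—E (1): add. Components now {A} {B} {C,E} {D} {F}
B—E (3): add. Components now {A} {B,C,E} {D} {F}
E—F (4): add. Components now {A} {B,C,E,F} {D}
A—C (5): add. Components now {A,B,C,E,F} {D}
C—F (6): skip — C and F already connected.
C—D (8): add. Components now {A,B,C,D,E,F}
MST edge set: {C—E, B—E, E—F, A—C, C—D}.
Of the listed edges, {A—C, C—E, E—F} are in the MST → 3.

3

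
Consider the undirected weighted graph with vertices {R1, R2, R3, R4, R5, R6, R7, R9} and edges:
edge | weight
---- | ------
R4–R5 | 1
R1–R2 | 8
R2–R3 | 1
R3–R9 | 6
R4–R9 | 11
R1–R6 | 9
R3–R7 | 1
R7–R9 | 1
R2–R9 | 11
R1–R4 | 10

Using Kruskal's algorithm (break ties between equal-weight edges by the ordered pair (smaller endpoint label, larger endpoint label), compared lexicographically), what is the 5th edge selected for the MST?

R1-R2

Sort edges by weight, then run Kruskal:
R2–R3 (1): add — endpoints in different components.
R3–R7 (1): add — endpoints in different components.
R4–R5 (1): add — endpoints in different components.
R7–R9 (1): add — endpoints in different components.
R3–R9 (6): skip — R9 and R3 already connected.
R1–R2 (8): add — endpoints in different components.
R1–R6 (9): add — endpoints in different components.
R1–R4 (10): add — endpoints in different components.
The 5th edge added is R1–R2.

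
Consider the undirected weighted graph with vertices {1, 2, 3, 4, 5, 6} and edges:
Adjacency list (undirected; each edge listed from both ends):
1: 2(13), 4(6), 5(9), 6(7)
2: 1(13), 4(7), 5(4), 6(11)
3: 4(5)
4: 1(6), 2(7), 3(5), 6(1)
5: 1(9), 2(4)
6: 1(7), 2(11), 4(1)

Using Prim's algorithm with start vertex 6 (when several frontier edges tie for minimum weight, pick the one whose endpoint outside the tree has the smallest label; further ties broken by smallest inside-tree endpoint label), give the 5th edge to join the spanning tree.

2-5

Prim's algorithm from 6:
Step 1: frontier [4—6 1, 1—6 7, 2—6 11] → take 4—6 (1); add 4.
Step 2: frontier [3—4 5, 1—4 6, 2—4 7, 1—6 7, 2—6 11] → take 3—4 (5); add 3.
Step 3: frontier [1—4 6, 2—4 7, 1—6 7, 2—6 11] → take 1—4 (6); add 1.
Step 4: frontier [1—5 9, 1—2 13, 2—4 7, 2—6 11] → take 2—4 (7); add 2.
Step 5: frontier [1—5 9, 2—5 4] → take 2—5 (4); add 5.
The 5th edge added is 2—5.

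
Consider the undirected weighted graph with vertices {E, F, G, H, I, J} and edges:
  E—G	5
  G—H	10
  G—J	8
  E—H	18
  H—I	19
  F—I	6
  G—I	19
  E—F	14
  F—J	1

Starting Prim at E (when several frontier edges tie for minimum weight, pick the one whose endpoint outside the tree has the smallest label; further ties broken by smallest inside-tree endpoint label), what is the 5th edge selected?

Prim's algorithm from E:
Step 1: cheapest edge leaving the tree is E—G (5); add G.
Step 2: cheapest edge leaving the tree is G—J (8); add J.
Step 3: cheapest edge leaving the tree is F—J (1); add F.
Step 4: cheapest edge leaving the tree is F—I (6); add I.
Step 5: cheapest edge leaving the tree is G—H (10); add H.
The 5th edge added is G—H.

G-H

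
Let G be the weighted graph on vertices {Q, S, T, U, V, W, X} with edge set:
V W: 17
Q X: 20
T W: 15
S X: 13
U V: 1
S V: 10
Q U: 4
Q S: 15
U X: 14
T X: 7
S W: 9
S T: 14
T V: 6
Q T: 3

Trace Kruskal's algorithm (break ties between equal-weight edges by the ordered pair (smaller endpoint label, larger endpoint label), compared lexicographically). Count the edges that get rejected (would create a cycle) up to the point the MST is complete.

Kruskal: consider edges lightest-first.
U V (1): add. Components now {Q} {U,V} {W} {X} {S} {T}
Q T (3): add. Components now {Q,T} {U,V} {W} {X} {S}
Q U (4): add. Components now {Q,T,U,V} {W} {X} {S}
T V (6): skip — V and T already connected.
T X (7): add. Components now {Q,T,U,V,X} {W} {S}
S W (9): add. Components now {Q,T,U,V,X} {S,W}
S V (10): add. Components now {Q,S,T,U,V,W,X}
Edges rejected before the tree was complete: 1.

1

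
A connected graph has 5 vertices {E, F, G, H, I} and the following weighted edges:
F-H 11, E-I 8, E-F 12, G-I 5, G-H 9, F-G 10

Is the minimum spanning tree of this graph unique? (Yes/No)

Yes

Sort edges by weight, then run Kruskal:
G-I (5): add. Components now {E} {F} {G,I} {H}
E-I (8): add. Components now {E,G,I} {F} {H}
G-H (9): add. Components now {E,G,H,I} {F}
F-G (10): add. Components now {E,F,G,H,I}
Every non-tree edge has weight strictly greater than the heaviest edge on the tree path between its endpoints, so the MST is unique.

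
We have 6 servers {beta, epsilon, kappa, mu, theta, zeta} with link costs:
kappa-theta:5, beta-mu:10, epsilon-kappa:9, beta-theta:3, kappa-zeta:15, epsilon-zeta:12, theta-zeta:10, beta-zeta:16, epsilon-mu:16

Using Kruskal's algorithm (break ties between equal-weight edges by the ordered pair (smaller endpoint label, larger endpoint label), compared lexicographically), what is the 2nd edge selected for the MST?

kappa-theta

Kruskal's algorithm — process edges by increasing weight (ties by edge label):
beta-theta (3): add. Components now {beta,theta} {kappa} {zeta} {epsilon} {mu}
kappa-theta (5): add. Components now {beta,kappa,theta} {zeta} {epsilon} {mu}
epsilon-kappa (9): add. Components now {beta,epsilon,kappa,theta} {zeta} {mu}
beta-mu (10): add. Components now {beta,epsilon,kappa,mu,theta} {zeta}
theta-zeta (10): add. Components now {beta,epsilon,kappa,mu,theta,zeta}
The 2nd edge added is kappa-theta.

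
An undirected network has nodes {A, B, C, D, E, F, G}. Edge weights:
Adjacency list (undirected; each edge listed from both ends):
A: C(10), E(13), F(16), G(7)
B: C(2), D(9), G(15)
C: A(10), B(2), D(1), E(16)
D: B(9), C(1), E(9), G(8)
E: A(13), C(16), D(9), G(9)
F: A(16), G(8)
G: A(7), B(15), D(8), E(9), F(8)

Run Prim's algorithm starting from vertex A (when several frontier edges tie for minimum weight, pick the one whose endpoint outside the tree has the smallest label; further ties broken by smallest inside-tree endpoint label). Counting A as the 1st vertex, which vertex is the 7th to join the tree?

E

Prim's algorithm from A:
Step 1: cheapest edge leaving the tree is A–G (7); add G.
Step 2: cheapest edge leaving the tree is D–G (8); add D.
Step 3: cheapest edge leaving the tree is C–D (1); add C.
Step 4: cheapest edge leaving the tree is B–C (2); add B.
Step 5: cheapest edge leaving the tree is F–G (8); add F.
Step 6: cheapest edge leaving the tree is D–E (9); add E.
Vertex order: A, G, D, C, B, F, E. The 7th vertex is E.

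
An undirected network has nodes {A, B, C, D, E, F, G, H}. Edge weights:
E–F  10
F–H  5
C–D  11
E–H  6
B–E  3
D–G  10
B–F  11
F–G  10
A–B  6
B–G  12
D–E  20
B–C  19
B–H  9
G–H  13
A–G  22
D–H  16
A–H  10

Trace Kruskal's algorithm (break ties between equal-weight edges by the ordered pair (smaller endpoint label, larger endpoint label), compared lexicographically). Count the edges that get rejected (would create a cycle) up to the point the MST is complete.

Kruskal's algorithm — process edges by increasing weight (ties by edge label):
B–E (3): add — endpoints in different components.
F–H (5): add — endpoints in different components.
A–B (6): add — endpoints in different components.
E–H (6): add — endpoints in different components.
B–H (9): skip — B and H already connected.
A–H (10): skip — A and H already connected.
D–G (10): add — endpoints in different components.
E–F (10): skip — E and F already connected.
F–G (10): add — endpoints in different components.
B–F (11): skip — B and F already connected.
C–D (11): add — endpoints in different components.
Edges rejected before the tree was complete: 4.

4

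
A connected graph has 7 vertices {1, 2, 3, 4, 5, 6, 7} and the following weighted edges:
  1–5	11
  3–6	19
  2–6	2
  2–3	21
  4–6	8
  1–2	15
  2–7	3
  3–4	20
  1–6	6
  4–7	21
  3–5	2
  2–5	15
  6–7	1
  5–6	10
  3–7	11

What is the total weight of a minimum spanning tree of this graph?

29

Sort edges by weight, then run Kruskal:
6–7 (1): add — endpoints in different components.
2–6 (2): add — endpoints in different components.
3–5 (2): add — endpoints in different components.
2–7 (3): skip — 2 and 7 already connected.
1–6 (6): add — endpoints in different components.
4–6 (8): add — endpoints in different components.
5–6 (10): add — endpoints in different components.
MST edges: 6–7, 2–6, 3–5, 1–6, 4–6, 5–6; total weight 1+2+2+6+8+10 = 29.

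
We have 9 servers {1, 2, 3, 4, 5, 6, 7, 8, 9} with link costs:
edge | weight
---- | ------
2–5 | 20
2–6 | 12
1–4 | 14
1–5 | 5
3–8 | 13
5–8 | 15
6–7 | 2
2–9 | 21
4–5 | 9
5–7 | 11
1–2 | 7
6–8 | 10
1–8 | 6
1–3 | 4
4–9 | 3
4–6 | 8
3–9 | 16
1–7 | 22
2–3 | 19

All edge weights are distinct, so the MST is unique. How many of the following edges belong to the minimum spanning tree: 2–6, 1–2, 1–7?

Kruskal's algorithm — process edges by increasing weight (ties by edge label):
6–7 (2): add — endpoints in different components.
4–9 (3): add — endpoints in different components.
1–3 (4): add — endpoints in different components.
1–5 (5): add — endpoints in different components.
1–8 (6): add — endpoints in different components.
1–2 (7): add — endpoints in different components.
4–6 (8): add — endpoints in different components.
4–5 (9): add — endpoints in different components.
MST edge set: {6–7, 4–9, 1–3, 1–5, 1–8, 1–2, 4–6, 4–5}.
Of the listed edges, {1–2} are in the MST → 1.

1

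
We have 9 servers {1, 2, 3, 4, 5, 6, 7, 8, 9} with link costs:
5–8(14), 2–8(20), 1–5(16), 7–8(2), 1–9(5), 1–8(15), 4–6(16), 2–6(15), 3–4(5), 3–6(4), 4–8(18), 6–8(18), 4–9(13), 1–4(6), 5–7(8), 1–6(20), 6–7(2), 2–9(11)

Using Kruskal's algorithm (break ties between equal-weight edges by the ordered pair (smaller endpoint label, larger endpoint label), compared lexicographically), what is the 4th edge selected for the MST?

1-9

Kruskal's algorithm — process edges by increasing weight (ties by edge label):
6–7 (2): add — endpoints in different components.
7–8 (2): add — endpoints in different components.
3–6 (4): add — endpoints in different components.
1–9 (5): add — endpoints in different components.
3–4 (5): add — endpoints in different components.
1–4 (6): add — endpoints in different components.
5–7 (8): add — endpoints in different components.
2–9 (11): add — endpoints in different components.
The 4th edge added is 1–9.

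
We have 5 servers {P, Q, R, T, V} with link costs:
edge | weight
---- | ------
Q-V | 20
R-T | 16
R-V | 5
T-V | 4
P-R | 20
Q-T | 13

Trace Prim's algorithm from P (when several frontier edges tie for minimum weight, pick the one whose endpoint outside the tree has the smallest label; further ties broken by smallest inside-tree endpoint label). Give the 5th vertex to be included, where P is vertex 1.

Prim's algorithm from P:
Step 1: frontier [P-R 20] → take P-R (20); add R.
Step 2: frontier [R-V 5, R-T 16] → take R-V (5); add V.
Step 3: frontier [R-T 16, T-V 4, Q-V 20] → take T-V (4); add T.
Step 4: frontier [Q-T 13, Q-V 20] → take Q-T (13); add Q.
Vertex order: P, R, V, T, Q. The 5th vertex is Q.

Q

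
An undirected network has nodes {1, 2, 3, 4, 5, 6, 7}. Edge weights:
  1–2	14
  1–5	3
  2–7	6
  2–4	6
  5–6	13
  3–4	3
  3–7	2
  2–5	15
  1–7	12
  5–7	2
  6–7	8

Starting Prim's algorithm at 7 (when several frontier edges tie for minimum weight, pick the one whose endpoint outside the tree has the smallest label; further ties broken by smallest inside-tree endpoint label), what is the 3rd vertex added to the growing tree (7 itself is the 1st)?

Prim, starting at 7.
Step 1: cheapest edge leaving the tree is 3–7 (2); add 3.
Step 2: cheapest edge leaving the tree is 5–7 (2); add 5.
Step 3: cheapest edge leaving the tree is 1–5 (3); add 1.
Step 4: cheapest edge leaving the tree is 3–4 (3); add 4.
Step 5: cheapest edge leaving the tree is 2–4 (6); add 2.
Step 6: cheapest edge leaving the tree is 6–7 (8); add 6.
Vertex order: 7, 3, 5, 1, 4, 2, 6. The 3rd vertex is 5.

5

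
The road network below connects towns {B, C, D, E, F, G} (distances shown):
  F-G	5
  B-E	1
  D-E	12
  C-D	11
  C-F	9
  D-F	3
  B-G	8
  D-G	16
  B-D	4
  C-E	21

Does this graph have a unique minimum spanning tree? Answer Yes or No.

Yes

Kruskal: consider edges lightest-first.
B-E (1): add — endpoints in different components.
D-F (3): add — endpoints in different components.
B-D (4): add — endpoints in different components.
F-G (5): add — endpoints in different components.
B-G (8): skip — B and G already connected.
C-F (9): add — endpoints in different components.
Every non-tree edge has weight strictly greater than the heaviest edge on the tree path between its endpoints, so the MST is unique.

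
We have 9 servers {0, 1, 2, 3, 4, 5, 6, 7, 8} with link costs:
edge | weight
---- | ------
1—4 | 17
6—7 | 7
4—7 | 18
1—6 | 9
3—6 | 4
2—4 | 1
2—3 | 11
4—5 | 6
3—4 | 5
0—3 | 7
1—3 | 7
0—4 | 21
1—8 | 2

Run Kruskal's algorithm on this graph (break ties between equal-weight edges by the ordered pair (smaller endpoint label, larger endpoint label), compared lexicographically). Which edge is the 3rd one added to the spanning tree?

3-6

Kruskal: consider edges lightest-first.
2—4 (1): add — endpoints in different components.
1—8 (2): add — endpoints in different components.
3—6 (4): add — endpoints in different components.
3—4 (5): add — endpoints in different components.
4—5 (6): add — endpoints in different components.
0—3 (7): add — endpoints in different components.
1—3 (7): add — endpoints in different components.
6—7 (7): add — endpoints in different components.
The 3rd edge added is 3—6.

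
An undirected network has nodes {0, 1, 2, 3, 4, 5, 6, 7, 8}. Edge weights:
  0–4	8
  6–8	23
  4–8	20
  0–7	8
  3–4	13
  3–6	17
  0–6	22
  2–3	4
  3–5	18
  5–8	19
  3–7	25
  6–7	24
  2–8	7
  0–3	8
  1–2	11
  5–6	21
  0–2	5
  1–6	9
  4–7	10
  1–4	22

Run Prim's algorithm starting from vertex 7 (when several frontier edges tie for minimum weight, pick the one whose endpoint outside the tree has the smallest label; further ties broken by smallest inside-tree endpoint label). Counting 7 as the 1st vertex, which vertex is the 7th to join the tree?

Prim's algorithm from 7:
Step 1: cheapest edge leaving the tree is 0–7 (8); add 0.
Step 2: cheapest edge leaving the tree is 0–2 (5); add 2.
Step 3: cheapest edge leaving the tree is 2–3 (4); add 3.
Step 4: cheapest edge leaving the tree is 2–8 (7); add 8.
Step 5: cheapest edge leaving the tree is 0–4 (8); add 4.
Step 6: cheapest edge leaving the tree is 1–2 (11); add 1.
Step 7: cheapest edge leaving the tree is 1–6 (9); add 6.
Step 8: cheapest edge leaving the tree is 3–5 (18); add 5.
Vertex order: 7, 0, 2, 3, 8, 4, 1, 6, 5. The 7th vertex is 1.

1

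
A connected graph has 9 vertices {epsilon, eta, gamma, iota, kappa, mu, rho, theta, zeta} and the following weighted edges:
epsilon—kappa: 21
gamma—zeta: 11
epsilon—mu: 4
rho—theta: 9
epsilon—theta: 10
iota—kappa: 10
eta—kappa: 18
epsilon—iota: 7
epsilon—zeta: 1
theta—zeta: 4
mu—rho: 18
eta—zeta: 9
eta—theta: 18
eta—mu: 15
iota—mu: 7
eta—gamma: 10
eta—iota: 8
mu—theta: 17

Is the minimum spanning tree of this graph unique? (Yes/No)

No

Sort edges by weight, then run Kruskal:
epsilon—zeta (1): add — endpoints in different components.
epsilon—mu (4): add — endpoints in different components.
theta—zeta (4): add — endpoints in different components.
epsilon—iota (7): add — endpoints in different components.
iota—mu (7): skip — mu and iota already connected.
eta—iota (8): add — endpoints in different components.
eta—zeta (9): skip — eta and zeta already connected.
rho—theta (9): add — endpoints in different components.
epsilon—theta (10): skip — epsilon and theta already connected.
eta—gamma (10): add — endpoints in different components.
iota—kappa (10): add — endpoints in different components.
Non-tree edge iota—mu has weight 7, equal to the heaviest edge on its tree cycle — swapping gives another MST of the same weight. Not unique.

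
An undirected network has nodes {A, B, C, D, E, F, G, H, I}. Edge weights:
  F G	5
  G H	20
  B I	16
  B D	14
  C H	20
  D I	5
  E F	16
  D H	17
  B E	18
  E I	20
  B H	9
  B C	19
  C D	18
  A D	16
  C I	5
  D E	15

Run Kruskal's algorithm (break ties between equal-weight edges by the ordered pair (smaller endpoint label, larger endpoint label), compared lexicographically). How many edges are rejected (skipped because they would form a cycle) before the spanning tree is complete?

Sort edges by weight, then run Kruskal:
C I (5): add — endpoints in different components.
D I (5): add — endpoints in different components.
F G (5): add — endpoints in different components.
B H (9): add — endpoints in different components.
B D (14): add — endpoints in different components.
D E (15): add — endpoints in different components.
A D (16): add — endpoints in different components.
B I (16): skip — B and I already connected.
E F (16): add — endpoints in different components.
Edges rejected before the tree was complete: 1.

1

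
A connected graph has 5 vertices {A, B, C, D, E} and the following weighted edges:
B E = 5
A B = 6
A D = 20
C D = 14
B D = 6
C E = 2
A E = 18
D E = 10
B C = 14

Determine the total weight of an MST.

19

Kruskal: consider edges lightest-first.
C E (2): add — endpoints in different components.
B E (5): add — endpoints in different components.
A B (6): add — endpoints in different components.
B D (6): add — endpoints in different components.
MST edges: C E, B E, A B, B D; total weight 2+5+6+6 = 19.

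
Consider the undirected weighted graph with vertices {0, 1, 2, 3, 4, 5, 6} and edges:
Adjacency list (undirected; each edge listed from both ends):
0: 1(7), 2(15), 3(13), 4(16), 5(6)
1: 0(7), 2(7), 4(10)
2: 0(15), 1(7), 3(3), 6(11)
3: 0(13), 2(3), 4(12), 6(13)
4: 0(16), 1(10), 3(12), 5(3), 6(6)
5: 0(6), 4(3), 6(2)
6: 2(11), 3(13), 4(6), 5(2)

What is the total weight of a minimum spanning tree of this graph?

Kruskal's algorithm — process edges by increasing weight (ties by edge label):
5 6 (2): add. Components now {0} {1} {2} {3} {4} {5,6}
2 3 (3): add. Components now {0} {1} {2,3} {4} {5,6}
4 5 (3): add. Components now {0} {1} {2,3} {4,5,6}
0 5 (6): add. Components now {0,4,5,6} {1} {2,3}
4 6 (6): skip — 4 and 6 already connected.
0 1 (7): add. Components now {0,1,4,5,6} {2,3}
1 2 (7): add. Components now {0,1,2,3,4,5,6}
MST edges: 5 6, 2 3, 4 5, 0 5, 0 1, 1 2; total weight 2+3+3+6+7+7 = 28.

28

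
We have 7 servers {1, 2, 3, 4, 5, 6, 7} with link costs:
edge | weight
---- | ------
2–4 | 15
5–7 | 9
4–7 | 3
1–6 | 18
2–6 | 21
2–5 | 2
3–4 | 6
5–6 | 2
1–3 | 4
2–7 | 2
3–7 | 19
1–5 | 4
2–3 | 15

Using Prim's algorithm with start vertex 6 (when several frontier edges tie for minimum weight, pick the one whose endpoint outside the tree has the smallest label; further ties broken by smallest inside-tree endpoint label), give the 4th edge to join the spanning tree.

Grow the tree from 6 using Prim:
Step 1: cheapest edge leaving the tree is 5–6 (2); add 5.
Step 2: cheapest edge leaving the tree is 2–5 (2); add 2.
Step 3: cheapest edge leaving the tree is 2–7 (2); add 7.
Step 4: cheapest edge leaving the tree is 4–7 (3); add 4.
Step 5: cheapest edge leaving the tree is 1–5 (4); add 1.
Step 6: cheapest edge leaving the tree is 1–3 (4); add 3.
The 4th edge added is 4–7.

4-7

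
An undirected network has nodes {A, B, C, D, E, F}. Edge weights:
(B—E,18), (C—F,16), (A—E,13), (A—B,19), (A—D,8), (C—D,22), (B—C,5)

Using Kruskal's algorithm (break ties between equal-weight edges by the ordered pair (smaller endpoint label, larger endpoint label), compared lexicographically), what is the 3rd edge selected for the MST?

A-E

Kruskal: consider edges lightest-first.
B—C (5): add. Components now {A} {B,C} {D} {E} {F}
A—D (8): add. Components now {A,D} {B,C} {E} {F}
A—E (13): add. Components now {A,D,E} {B,C} {F}
C—F (16): add. Components now {A,D,E} {B,C,F}
B—E (18): add. Components now {A,B,C,D,E,F}
The 3rd edge added is A—E.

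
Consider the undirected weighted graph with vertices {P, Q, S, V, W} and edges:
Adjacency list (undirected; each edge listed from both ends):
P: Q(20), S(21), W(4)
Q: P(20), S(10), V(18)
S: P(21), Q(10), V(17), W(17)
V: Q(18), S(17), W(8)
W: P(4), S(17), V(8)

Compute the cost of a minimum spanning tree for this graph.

39

Prim's algorithm from Q:
Step 1: cheapest edge leaving the tree is Q—S (10); add S.
Step 2: cheapest edge leaving the tree is S—V (17); add V.
Step 3: cheapest edge leaving the tree is V—W (8); add W.
Step 4: cheapest edge leaving the tree is P—W (4); add P.
MST edges: Q—S, S—V, V—W, P—W; total weight 10+17+8+4 = 39.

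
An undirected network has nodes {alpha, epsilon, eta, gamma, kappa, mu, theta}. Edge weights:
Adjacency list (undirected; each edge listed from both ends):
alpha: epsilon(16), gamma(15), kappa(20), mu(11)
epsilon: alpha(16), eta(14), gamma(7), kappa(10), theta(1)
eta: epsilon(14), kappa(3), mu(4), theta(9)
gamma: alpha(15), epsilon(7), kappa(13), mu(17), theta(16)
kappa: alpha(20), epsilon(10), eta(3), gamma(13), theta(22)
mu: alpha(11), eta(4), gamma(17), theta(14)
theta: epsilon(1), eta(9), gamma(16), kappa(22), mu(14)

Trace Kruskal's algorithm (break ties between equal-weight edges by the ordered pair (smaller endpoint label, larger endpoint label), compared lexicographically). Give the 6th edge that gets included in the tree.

Kruskal's algorithm — process edges by increasing weight (ties by edge label):
epsilon—theta (1): add — endpoints in different components.
eta—kappa (3): add — endpoints in different components.
eta—mu (4): add — endpoints in different components.
epsilon—gamma (7): add — endpoints in different components.
eta—theta (9): add — endpoints in different components.
epsilon—kappa (10): skip — epsilon and kappa already connected.
alpha—mu (11): add — endpoints in different components.
The 6th edge added is alpha—mu.

alpha-mu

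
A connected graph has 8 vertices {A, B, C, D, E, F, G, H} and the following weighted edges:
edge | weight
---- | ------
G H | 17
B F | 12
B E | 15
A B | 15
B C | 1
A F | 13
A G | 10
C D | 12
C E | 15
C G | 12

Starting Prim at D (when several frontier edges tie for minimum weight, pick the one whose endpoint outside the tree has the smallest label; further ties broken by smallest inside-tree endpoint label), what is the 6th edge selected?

Grow the tree from D using Prim:
Step 1: frontier [C D 12] → take C D (12); add C.
Step 2: frontier [B C 1, C G 12, C E 15] → take B C (1); add B.
Step 3: frontier [B F 12, A B 15, B E 15, C G 12, C E 15] → take B F (12); add F.
Step 4: frontier [A B 15, B E 15, C G 12, C E 15, A F 13] → take C G (12); add G.
Step 5: frontier [A B 15, B E 15, C E 15, A F 13, A G 10, G H 17] → take A G (10); add A.
Step 6: frontier [B E 15, C E 15, G H 17] → take B E (15); add E.
Step 7: frontier [G H 17] → take G H (17); add H.
The 6th edge added is B E.

B-E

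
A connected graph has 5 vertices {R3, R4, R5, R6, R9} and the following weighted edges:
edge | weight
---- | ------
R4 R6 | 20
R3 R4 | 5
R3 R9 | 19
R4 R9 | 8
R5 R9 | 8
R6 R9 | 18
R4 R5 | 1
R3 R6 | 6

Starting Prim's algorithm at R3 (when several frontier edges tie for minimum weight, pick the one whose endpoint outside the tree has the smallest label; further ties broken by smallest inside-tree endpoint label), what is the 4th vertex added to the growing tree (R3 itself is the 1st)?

R6

Grow the tree from R3 using Prim:
Step 1: frontier [R3 R4 5, R3 R6 6, R3 R9 19] → take R3 R4 (5); add R4.
Step 2: frontier [R3 R6 6, R3 R9 19, R4 R5 1, R4 R9 8, R4 R6 20] → take R4 R5 (1); add R5.
Step 3: frontier [R3 R6 6, R3 R9 19, R4 R9 8, R4 R6 20, R5 R9 8] → take R3 R6 (6); add R6.
Step 4: frontier [R3 R9 19, R4 R9 8, R5 R9 8, R6 R9 18] → take R4 R9 (8); add R9.
Vertex order: R3, R4, R5, R6, R9. The 4th vertex is R6.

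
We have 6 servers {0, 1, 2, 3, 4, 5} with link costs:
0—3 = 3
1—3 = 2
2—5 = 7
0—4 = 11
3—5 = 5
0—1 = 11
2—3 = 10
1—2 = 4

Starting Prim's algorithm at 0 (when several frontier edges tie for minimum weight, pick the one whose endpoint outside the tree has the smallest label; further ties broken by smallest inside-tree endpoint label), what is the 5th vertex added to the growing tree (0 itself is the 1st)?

Grow the tree from 0 using Prim:
Step 1: frontier [0—3 3, 0—1 11, 0—4 11] → take 0—3 (3); add 3.
Step 2: frontier [0—1 11, 0—4 11, 1—3 2, 3—5 5, 2—3 10] → take 1—3 (2); add 1.
Step 3: frontier [0—4 11, 1—2 4, 3—5 5, 2—3 10] → take 1—2 (4); add 2.
Step 4: frontier [0—4 11, 2—5 7, 3—5 5] → take 3—5 (5); add 5.
Step 5: frontier [0—4 11] → take 0—4 (11); add 4.
Vertex order: 0, 3, 1, 2, 5, 4. The 5th vertex is 5.

5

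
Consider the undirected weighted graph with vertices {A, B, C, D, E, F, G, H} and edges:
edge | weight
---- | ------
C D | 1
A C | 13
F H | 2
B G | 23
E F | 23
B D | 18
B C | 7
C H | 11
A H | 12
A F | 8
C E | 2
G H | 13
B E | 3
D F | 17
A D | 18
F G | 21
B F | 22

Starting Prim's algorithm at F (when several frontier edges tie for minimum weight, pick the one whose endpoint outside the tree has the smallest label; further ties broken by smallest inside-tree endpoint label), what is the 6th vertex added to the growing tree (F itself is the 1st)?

Prim's algorithm from F:
Step 1: cheapest edge leaving the tree is F H (2); add H.
Step 2: cheapest edge leaving the tree is A F (8); add A.
Step 3: cheapest edge leaving the tree is C H (11); add C.
Step 4: cheapest edge leaving the tree is C D (1); add D.
Step 5: cheapest edge leaving the tree is C E (2); add E.
Step 6: cheapest edge leaving the tree is B E (3); add B.
Step 7: cheapest edge leaving the tree is G H (13); add G.
Vertex order: F, H, A, C, D, E, B, G. The 6th vertex is E.

E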